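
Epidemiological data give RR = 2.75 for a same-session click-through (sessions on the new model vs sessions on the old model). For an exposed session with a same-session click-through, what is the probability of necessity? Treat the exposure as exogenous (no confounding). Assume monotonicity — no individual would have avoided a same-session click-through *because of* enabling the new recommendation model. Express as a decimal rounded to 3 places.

Under exogeneity and monotonicity, PN = (RR − 1) / RR = 1 − 1/RR.
PN = (2.75 − 1) / 2.75 = 1.75 / 2.75 ≈ 0.6364

PN ≈ 0.636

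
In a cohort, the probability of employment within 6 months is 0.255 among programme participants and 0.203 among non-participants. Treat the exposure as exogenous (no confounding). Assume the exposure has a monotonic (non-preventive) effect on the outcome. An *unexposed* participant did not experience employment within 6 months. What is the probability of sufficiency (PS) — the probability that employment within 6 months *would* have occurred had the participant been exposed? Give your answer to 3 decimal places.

PS ≈ 0.065

Let p₁ = 0.255, p₀ = 0.203.
Under exogeneity and monotonicity, PS = (p₁ − p₀) / (1 − p₀).
PS = (0.255 − 0.203) / (1 − 0.203) = 0.052 / 0.797 ≈ 0.0652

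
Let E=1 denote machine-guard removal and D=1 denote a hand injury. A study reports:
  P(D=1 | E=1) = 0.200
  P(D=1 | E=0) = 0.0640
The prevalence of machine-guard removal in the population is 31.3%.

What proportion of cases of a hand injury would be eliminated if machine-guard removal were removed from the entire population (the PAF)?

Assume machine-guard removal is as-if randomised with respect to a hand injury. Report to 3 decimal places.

PAF ≈ 0.399

Let p₁ = 0.2, p₀ = 0.064.
Overall risk P(Y=1) = π·p₁ + (1−π)·p₀ = 0.313×0.2 + 0.687×0.064 = 0.10657.
Under exogeneity, PAF = [P(Y=1) − p₀] / P(Y=1).
PAF = (0.10657 − 0.064) / 0.10657 ≈ 0.3994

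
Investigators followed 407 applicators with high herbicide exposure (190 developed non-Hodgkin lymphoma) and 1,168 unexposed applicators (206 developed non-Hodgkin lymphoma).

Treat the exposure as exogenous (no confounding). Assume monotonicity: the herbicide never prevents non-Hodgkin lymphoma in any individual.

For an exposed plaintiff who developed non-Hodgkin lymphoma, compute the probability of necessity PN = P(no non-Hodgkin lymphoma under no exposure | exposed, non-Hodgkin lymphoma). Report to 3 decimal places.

p₁ = P(outcome | exposed) = 190/407 = 0.46683
p₀ = P(outcome | unexposed) = 206/1168 = 0.17637
Under exogeneity and monotonicity, PN = (p₁ − p₀) / p₁.
PN = (0.46683 − 0.17637) / 0.46683 = 0.29046 / 0.46683 ≈ 0.6222

PN ≈ 0.622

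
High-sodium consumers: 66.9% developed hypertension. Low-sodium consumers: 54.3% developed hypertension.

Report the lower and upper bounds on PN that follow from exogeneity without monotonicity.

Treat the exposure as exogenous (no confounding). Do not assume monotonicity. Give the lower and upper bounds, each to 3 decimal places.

0.188 ≤ PN ≤ 0.683

p₁ = 0.669, p₀ = 0.543.
Under exogeneity alone the bounds on PN are max{0,(p₁−p₀)/p₁} ≤ PN ≤ min{1,(1−p₀)/p₁}.
  lower = (p₁ − p₀)/p₁ = 0.126 / 0.669 ≈ 0.1883
  upper = min{1, (1 − p₀)/p₁} = 0.457 / 0.669 ≈ 0.6831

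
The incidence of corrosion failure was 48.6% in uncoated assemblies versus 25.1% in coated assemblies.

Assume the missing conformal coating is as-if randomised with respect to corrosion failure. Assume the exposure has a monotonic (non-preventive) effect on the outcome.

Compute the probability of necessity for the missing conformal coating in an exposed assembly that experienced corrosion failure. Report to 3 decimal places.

p₁ = 0.486, p₀ = 0.251.
Under exogeneity and monotonicity, PN = (p₁ − p₀) / p₁.
PN = (0.486 − 0.251) / 0.486 = 0.235 / 0.486 ≈ 0.4835

PN ≈ 0.484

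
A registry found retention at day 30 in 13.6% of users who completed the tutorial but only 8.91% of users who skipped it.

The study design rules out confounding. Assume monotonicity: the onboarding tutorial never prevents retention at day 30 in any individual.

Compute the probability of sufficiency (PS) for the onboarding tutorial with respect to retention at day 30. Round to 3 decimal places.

PS ≈ 0.051

p₁ = 0.136, p₀ = 0.0891.
Under exogeneity and monotonicity, PS = (p₁ − p₀) / (1 − p₀).
PS = (0.136 − 0.0891) / (1 − 0.0891) = 0.0469 / 0.9109 ≈ 0.0515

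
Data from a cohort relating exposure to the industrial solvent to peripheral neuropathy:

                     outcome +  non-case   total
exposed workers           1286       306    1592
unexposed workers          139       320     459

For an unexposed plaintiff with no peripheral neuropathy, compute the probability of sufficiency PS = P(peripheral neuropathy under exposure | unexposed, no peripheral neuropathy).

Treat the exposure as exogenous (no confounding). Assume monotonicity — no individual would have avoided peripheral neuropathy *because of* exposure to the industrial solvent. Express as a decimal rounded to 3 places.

p₁ = P(outcome | exposed) = 1286/1592 = 0.80779
p₀ = P(outcome | unexposed) = 139/459 = 0.30283
Under exogeneity and monotonicity, PS = (p₁ − p₀) / (1 − p₀).
PS = (0.80779 − 0.30283) / (1 − 0.30283) = 0.50496 / 0.69717 ≈ 0.7243

PS ≈ 0.724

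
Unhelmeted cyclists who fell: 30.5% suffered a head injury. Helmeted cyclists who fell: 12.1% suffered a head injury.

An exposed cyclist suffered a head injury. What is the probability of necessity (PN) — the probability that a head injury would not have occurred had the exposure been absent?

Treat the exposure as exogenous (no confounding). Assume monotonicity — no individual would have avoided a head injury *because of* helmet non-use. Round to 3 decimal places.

PN ≈ 0.603

p₁ = 0.305, p₀ = 0.121.
Under exogeneity and monotonicity, PN = (p₁ − p₀) / p₁.
PN = (0.305 − 0.121) / 0.305 = 0.184 / 0.305 ≈ 0.6033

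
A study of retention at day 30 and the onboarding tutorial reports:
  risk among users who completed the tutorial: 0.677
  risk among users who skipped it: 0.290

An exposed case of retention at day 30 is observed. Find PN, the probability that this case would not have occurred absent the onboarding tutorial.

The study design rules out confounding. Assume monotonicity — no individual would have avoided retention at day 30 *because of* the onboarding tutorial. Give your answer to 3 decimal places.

PN ≈ 0.572

Let p₁ = 0.677, p₀ = 0.29.
Under exogeneity and monotonicity, PN = (p₁ − p₀) / p₁.
PN = (0.677 − 0.29) / 0.677 = 0.387 / 0.677 ≈ 0.5716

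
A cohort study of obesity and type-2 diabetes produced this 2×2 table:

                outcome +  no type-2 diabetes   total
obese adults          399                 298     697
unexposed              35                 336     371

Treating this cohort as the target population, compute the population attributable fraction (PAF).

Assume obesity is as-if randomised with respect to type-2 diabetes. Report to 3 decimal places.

p₁ = P(outcome | exposed) = 399/697 = 0.57245
p₀ = P(outcome | unexposed) = 35/371 = 0.09434
Exposure prevalence π = 697/1068 = 0.65262; overall risk P(Y=1) = 0.40637.
Under exogeneity, PAF = [P(Y=1) − p₀]/P(Y=1).
PAF = (0.40637 − 0.09434) / 0.40637 ≈ 0.7678

PAF ≈ 0.768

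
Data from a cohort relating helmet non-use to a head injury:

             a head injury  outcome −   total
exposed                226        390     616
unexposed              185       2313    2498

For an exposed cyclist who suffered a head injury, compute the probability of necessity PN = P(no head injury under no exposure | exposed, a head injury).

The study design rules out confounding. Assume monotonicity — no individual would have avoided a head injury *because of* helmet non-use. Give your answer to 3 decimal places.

p₁ = P(outcome | exposed) = 226/616 = 0.36688
p₀ = P(outcome | unexposed) = 185/2498 = 0.074059
Under exogeneity and monotonicity, PN = (p₁ − p₀)/p₁.
PN = (0.36688 − 0.074059) / 0.36688 ≈ 0.7981

PN ≈ 0.798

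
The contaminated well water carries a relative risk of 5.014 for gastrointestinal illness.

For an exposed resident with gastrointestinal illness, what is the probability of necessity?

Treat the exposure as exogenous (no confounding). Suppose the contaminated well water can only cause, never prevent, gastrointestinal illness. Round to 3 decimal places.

PN ≈ 0.801

Under exogeneity and monotonicity, PN = (RR − 1) / RR = 1 − 1/RR.
PN = (5.014 − 1) / 5.014 = 4.014 / 5.014 ≈ 0.8006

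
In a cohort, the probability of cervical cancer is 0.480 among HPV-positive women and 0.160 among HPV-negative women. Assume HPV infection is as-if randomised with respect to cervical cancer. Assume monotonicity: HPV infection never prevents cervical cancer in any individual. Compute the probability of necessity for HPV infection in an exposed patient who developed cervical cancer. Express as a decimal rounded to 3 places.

Let p₁ = 0.48, p₀ = 0.16.
Under exogeneity and monotonicity, PN = (p₁ − p₀) / p₁.
PN = (0.48 − 0.16) / 0.48 = 0.32 / 0.48 ≈ 0.6667

PN ≈ 0.667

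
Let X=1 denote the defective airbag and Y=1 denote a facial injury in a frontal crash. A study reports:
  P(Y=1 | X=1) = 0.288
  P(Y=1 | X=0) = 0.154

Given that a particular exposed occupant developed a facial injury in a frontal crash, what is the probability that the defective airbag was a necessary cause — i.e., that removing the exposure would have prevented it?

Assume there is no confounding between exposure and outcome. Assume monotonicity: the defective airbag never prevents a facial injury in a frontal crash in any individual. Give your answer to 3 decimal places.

PN ≈ 0.465

Let p₁ = 0.288, p₀ = 0.154.
Under exogeneity and monotonicity, PN = (p₁ − p₀) / p₁.
PN = (0.288 − 0.154) / 0.288 = 0.134 / 0.288 ≈ 0.4653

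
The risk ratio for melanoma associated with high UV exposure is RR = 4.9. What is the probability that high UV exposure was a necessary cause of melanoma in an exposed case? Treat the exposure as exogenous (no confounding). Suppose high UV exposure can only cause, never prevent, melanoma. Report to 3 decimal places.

Under exogeneity and monotonicity, PN = (RR − 1) / RR = 1 − 1/RR.
PN = (4.9 − 1) / 4.9 = 3.9 / 4.9 ≈ 0.7959

PN ≈ 0.796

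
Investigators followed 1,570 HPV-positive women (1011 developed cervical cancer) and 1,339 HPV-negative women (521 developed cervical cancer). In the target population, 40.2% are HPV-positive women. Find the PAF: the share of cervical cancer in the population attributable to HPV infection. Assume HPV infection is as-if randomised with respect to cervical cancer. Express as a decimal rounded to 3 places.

PAF ≈ 0.208

p₁ = P(outcome | exposed) = 1011/1570 = 0.64395
p₀ = P(outcome | unexposed) = 521/1339 = 0.3891
Overall risk P(Y=1) = π·p₁ + (1−π)·p₀ = 0.402×0.64395 + 0.598×0.3891 = 0.49155.
Under exogeneity, PAF = [P(Y=1) − p₀] / P(Y=1).
PAF = (0.49155 − 0.3891) / 0.49155 ≈ 0.2084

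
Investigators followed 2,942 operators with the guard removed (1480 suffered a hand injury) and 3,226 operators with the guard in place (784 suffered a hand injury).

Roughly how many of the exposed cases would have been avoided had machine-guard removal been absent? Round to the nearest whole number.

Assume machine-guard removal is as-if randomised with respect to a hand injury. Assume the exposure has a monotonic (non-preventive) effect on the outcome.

about 765 cases

p₁ = P(outcome | exposed) = 1480/2942 = 0.50306
p₀ = P(outcome | unexposed) = 784/3226 = 0.24303
PN = (p₁ − p₀)/p₁ = (0.50306 − 0.24303) / 0.50306 ≈ 0.51690.
Attributable cases ≈ PN × (exposed cases) = 0.51690 × 1480 ≈ 765.02.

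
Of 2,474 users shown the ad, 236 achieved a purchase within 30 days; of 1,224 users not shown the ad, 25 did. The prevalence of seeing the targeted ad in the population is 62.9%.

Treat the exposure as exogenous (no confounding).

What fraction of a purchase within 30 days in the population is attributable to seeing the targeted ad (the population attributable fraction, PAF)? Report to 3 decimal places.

p₁ = P(outcome | exposed) = 236/2474 = 0.095392
p₀ = P(outcome | unexposed) = 25/1224 = 0.020425
Overall risk P(Y=1) = π·p₁ + (1−π)·p₀ = 0.629×0.095392 + 0.371×0.020425 = 0.067579.
Under exogeneity, PAF = [P(Y=1) − p₀] / P(Y=1).
PAF = (0.067579 − 0.020425) / 0.067579 ≈ 0.6978

PAF ≈ 0.698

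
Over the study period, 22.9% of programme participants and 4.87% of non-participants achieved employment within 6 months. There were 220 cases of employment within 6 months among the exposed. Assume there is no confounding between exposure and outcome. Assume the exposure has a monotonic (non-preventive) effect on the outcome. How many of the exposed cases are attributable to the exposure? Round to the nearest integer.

about 173 cases

p₁ = 0.229, p₀ = 0.0487.
PN = (p₁ − p₀)/p₁ = (0.229 − 0.0487) / 0.229 ≈ 0.78734.
Attributable cases ≈ PN × (exposed cases) = 0.78734 × 220 ≈ 173.21.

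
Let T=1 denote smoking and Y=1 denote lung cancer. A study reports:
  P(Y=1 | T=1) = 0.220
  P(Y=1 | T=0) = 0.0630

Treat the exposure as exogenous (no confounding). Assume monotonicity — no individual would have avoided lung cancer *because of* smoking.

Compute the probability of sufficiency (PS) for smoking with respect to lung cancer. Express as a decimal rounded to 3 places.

Let p₁ = 0.22, p₀ = 0.063.
Under exogeneity and monotonicity, PS = (p₁ − p₀) / (1 − p₀).
PS = (0.22 − 0.063) / (1 − 0.063) = 0.157 / 0.937 ≈ 0.1676

PS ≈ 0.168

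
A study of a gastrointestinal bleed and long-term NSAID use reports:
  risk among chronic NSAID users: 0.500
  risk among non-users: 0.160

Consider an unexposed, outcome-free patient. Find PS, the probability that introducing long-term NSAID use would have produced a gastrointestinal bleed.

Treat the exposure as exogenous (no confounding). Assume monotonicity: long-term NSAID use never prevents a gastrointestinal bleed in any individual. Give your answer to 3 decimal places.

PS ≈ 0.405

Let p₁ = 0.5, p₀ = 0.16.
Under exogeneity and monotonicity, PS = (p₁ − p₀) / (1 − p₀).
PS = (0.5 − 0.16) / (1 − 0.16) = 0.34 / 0.84 ≈ 0.4048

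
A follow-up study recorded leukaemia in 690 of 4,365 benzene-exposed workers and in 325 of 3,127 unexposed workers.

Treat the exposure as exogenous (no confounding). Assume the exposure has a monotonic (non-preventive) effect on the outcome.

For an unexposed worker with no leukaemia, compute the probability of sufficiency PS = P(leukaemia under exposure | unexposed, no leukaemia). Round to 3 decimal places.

p₁ = P(outcome | exposed) = 690/4365 = 0.15808
p₀ = P(outcome | unexposed) = 325/3127 = 0.10393
Under exogeneity and monotonicity, PS = (p₁ − p₀) / (1 − p₀).
PS = (0.15808 − 0.10393) / (1 − 0.10393) = 0.054142 / 0.89607 ≈ 0.0604

PS ≈ 0.060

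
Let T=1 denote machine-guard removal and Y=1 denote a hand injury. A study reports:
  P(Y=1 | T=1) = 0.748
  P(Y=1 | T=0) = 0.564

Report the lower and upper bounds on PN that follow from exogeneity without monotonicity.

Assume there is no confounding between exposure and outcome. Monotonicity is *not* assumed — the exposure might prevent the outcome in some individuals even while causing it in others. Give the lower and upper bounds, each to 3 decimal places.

Let p₁ = 0.748, p₀ = 0.564.
Under exogeneity alone the bounds on PN are max{0,(p₁−p₀)/p₁} ≤ PN ≤ min{1,(1−p₀)/p₁}.
  lower = (p₁ − p₀)/p₁ = 0.184 / 0.748 ≈ 0.2460
  upper = min{1, (1 − p₀)/p₁} = 0.436 / 0.748 ≈ 0.5829

0.246 ≤ PN ≤ 0.583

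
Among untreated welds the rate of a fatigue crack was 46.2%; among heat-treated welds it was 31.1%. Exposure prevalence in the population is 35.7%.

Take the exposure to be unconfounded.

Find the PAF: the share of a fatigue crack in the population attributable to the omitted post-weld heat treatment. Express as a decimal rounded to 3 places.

PAF ≈ 0.148

p₁ = 0.462, p₀ = 0.311.
Overall risk P(Y=1) = π·p₁ + (1−π)·p₀ = 0.357×0.462 + 0.643×0.311 = 0.36491.
Under exogeneity, PAF = [P(Y=1) − p₀] / P(Y=1).
PAF = (0.36491 − 0.311) / 0.36491 ≈ 0.1477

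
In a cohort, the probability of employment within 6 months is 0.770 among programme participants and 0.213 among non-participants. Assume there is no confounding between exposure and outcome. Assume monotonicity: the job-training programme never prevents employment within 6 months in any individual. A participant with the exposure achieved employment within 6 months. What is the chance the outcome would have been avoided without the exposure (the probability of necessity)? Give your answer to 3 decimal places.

PN ≈ 0.723

Let p₁ = 0.77, p₀ = 0.213.
Under exogeneity and monotonicity, PN = (p₁ − p₀) / p₁.
PN = (0.77 − 0.213) / 0.77 = 0.557 / 0.77 ≈ 0.7234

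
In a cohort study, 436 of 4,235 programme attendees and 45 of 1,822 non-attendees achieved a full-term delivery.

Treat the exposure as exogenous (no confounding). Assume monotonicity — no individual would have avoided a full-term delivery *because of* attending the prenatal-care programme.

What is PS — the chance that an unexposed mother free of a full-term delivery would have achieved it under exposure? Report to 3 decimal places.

p₁ = P(outcome | exposed) = 436/4235 = 0.10295
p₀ = P(outcome | unexposed) = 45/1822 = 0.024698
Under exogeneity and monotonicity, PS = (p₁ − p₀) / (1 − p₀).
PS = (0.10295 − 0.024698) / (1 − 0.024698) = 0.078253 / 0.9753 ≈ 0.0802

PS ≈ 0.080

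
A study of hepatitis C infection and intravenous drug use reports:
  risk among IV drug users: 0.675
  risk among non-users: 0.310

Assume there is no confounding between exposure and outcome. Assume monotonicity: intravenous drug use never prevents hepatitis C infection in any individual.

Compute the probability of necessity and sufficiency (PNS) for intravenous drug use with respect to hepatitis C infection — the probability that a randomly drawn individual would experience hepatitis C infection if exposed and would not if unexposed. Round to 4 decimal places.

Let p₁ = 0.675, p₀ = 0.31.
Under exogeneity and monotonicity, PNS = p₁ − p₀.
PNS = 0.675 − 0.31 = 0.365

PNS ≈ 0.3650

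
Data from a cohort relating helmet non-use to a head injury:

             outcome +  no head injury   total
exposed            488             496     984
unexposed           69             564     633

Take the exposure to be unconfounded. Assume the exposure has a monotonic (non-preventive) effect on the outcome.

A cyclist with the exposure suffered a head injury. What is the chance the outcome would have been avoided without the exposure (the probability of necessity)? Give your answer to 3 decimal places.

p₁ = P(outcome | exposed) = 488/984 = 0.49593
p₀ = P(outcome | unexposed) = 69/633 = 0.109
Under exogeneity and monotonicity, PN = (p₁ − p₀)/p₁.
PN = (0.49593 − 0.109) / 0.49593 ≈ 0.7802

PN ≈ 0.780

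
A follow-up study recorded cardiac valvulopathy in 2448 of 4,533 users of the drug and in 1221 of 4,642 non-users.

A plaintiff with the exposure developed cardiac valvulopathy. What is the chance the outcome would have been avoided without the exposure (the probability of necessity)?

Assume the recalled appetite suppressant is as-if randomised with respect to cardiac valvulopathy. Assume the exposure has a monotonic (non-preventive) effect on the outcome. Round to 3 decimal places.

p₁ = P(outcome | exposed) = 2448/4533 = 0.54004
p₀ = P(outcome | unexposed) = 1221/4642 = 0.26303
Under exogeneity and monotonicity, PN = (p₁ − p₀) / p₁.
PN = (0.54004 − 0.26303) / 0.54004 = 0.27701 / 0.54004 ≈ 0.5129

PN ≈ 0.513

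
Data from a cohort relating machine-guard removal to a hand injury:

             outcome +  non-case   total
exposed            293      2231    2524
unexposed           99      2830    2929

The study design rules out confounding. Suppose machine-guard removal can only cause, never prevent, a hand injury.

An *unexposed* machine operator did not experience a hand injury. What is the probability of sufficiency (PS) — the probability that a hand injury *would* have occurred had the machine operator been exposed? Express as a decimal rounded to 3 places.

PS ≈ 0.085

p₁ = P(outcome | exposed) = 293/2524 = 0.11609
p₀ = P(outcome | unexposed) = 99/2929 = 0.0338
Under exogeneity and monotonicity, PS = (p₁ − p₀) / (1 − p₀).
PS = (0.11609 − 0.0338) / (1 − 0.0338) = 0.082286 / 0.9662 ≈ 0.0852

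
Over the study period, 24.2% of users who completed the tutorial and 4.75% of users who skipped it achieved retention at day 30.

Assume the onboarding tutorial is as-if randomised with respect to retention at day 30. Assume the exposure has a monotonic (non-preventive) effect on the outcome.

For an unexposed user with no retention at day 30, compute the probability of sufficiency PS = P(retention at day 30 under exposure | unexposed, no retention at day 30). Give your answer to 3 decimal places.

PS ≈ 0.204

p₁ = 0.242, p₀ = 0.0475.
Under exogeneity and monotonicity, PS = (p₁ − p₀) / (1 − p₀).
PS = (0.242 − 0.0475) / (1 − 0.0475) = 0.1945 / 0.9525 ≈ 0.2042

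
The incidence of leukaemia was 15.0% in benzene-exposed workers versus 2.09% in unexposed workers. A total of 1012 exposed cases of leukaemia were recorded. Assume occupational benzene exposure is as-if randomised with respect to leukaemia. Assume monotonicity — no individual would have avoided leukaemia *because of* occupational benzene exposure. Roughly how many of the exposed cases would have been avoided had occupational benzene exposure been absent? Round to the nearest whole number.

about 871 cases

p₁ = 0.15, p₀ = 0.0209.
PN = (p₁ − p₀)/p₁ = (0.15 − 0.0209) / 0.15 ≈ 0.86067.
Attributable cases ≈ PN × (exposed cases) = 0.86067 × 1012 ≈ 870.99.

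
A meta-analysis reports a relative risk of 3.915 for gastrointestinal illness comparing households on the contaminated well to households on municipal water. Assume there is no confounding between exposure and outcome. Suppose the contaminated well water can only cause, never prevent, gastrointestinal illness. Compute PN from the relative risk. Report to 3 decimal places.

Under exogeneity and monotonicity, PN = (RR − 1) / RR = 1 − 1/RR.
PN = (3.915 − 1) / 3.915 = 2.915 / 3.915 ≈ 0.7446

PN ≈ 0.745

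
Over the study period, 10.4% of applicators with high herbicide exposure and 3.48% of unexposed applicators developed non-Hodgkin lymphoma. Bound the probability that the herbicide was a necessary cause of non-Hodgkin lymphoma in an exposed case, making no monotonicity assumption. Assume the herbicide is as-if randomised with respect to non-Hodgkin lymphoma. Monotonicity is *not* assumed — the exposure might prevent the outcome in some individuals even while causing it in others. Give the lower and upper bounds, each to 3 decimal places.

p₁ = 0.104, p₀ = 0.0348.
Under exogeneity alone the bounds on PN are max{0,(p₁−p₀)/p₁} ≤ PN ≤ min{1,(1−p₀)/p₁}.
  lower = (p₁ − p₀)/p₁ = 0.0692 / 0.104 ≈ 0.6654
  upper = min{1, (1 − p₀)/p₁} = 0.9652 / 0.104 ≈ 9.2808 → capped at 1

0.665 ≤ PN ≤ 1.000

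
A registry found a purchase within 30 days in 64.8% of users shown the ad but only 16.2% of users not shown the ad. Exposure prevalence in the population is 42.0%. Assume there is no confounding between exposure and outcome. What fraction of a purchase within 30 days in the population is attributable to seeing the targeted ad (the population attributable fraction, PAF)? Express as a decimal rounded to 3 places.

PAF ≈ 0.558

p₁ = 0.648, p₀ = 0.162.
Overall risk P(Y=1) = π·p₁ + (1−π)·p₀ = 0.42×0.648 + 0.58×0.162 = 0.36612.
Under exogeneity, PAF = [P(Y=1) − p₀] / P(Y=1).
PAF = (0.36612 − 0.162) / 0.36612 ≈ 0.5575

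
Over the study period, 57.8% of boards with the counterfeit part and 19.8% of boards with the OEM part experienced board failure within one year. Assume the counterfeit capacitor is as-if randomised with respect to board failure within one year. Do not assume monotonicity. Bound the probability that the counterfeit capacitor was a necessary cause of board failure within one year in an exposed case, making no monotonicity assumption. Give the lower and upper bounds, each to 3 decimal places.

0.657 ≤ PN ≤ 1.000

p₁ = 0.578, p₀ = 0.198.
Under exogeneity alone the bounds on PN are max{0,(p₁−p₀)/p₁} ≤ PN ≤ min{1,(1−p₀)/p₁}.
  lower = (p₁ − p₀)/p₁ = 0.38 / 0.578 ≈ 0.6574
  upper = min{1, (1 − p₀)/p₁} = 0.802 / 0.578 ≈ 1.3875 → capped at 1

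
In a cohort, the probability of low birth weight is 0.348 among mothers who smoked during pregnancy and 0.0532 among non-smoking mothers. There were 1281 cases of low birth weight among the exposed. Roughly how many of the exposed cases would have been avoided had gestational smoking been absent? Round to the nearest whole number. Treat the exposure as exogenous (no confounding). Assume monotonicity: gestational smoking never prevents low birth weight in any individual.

about 1085 cases

Let p₁ = 0.348, p₀ = 0.0532.
PN = (p₁ − p₀)/p₁ = (0.348 − 0.0532) / 0.348 ≈ 0.84713.
Attributable cases ≈ PN × (exposed cases) = 0.84713 × 1281 ≈ 1085.17.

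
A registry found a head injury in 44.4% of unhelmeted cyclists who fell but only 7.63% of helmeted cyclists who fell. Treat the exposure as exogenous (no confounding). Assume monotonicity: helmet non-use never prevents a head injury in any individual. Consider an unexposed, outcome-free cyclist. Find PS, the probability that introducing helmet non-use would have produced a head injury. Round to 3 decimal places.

PS ≈ 0.398

p₁ = 0.444, p₀ = 0.0763.
Under exogeneity and monotonicity, PS = (p₁ − p₀) / (1 − p₀).
PS = (0.444 − 0.0763) / (1 − 0.0763) = 0.3677 / 0.9237 ≈ 0.3981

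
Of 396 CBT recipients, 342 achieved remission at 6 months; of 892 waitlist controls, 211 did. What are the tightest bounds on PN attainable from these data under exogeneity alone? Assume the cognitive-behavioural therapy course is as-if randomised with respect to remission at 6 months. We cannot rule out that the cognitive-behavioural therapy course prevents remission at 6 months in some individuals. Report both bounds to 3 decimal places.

p₁ = P(outcome | exposed) = 342/396 = 0.86364
p₀ = P(outcome | unexposed) = 211/892 = 0.23655
Under exogeneity alone the bounds on PN are max{0,(p₁−p₀)/p₁} ≤ PN ≤ min{1,(1−p₀)/p₁}.
  lower = (p₁ − p₀)/p₁ = 0.62709 / 0.86364 ≈ 0.7261
  upper = min{1, (1 − p₀)/p₁} = 0.76345 / 0.86364 ≈ 0.8840

0.726 ≤ PN ≤ 0.884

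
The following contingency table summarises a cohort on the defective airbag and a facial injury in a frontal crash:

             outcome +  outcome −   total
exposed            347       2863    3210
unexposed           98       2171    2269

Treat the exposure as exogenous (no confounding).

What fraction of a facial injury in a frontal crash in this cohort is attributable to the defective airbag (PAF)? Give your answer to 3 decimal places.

PAF ≈ 0.468

p₁ = P(outcome | exposed) = 347/3210 = 0.1081
p₀ = P(outcome | unexposed) = 98/2269 = 0.043191
Exposure prevalence π = 3210/5479 = 0.58587; overall risk P(Y=1) = 0.081219.
Under exogeneity, PAF = [P(Y=1) − p₀]/P(Y=1).
PAF = (0.081219 − 0.043191) / 0.081219 ≈ 0.4682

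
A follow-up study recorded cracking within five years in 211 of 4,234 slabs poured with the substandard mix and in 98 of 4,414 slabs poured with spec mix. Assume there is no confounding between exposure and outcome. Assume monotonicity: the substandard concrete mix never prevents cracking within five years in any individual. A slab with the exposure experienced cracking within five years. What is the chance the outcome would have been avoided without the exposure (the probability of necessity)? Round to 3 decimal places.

PN ≈ 0.554

p₁ = P(outcome | exposed) = 211/4234 = 0.049835
p₀ = P(outcome | unexposed) = 98/4414 = 0.022202
Under exogeneity and monotonicity, PN = (p₁ − p₀) / p₁.
PN = (0.049835 − 0.022202) / 0.049835 = 0.027633 / 0.049835 ≈ 0.5545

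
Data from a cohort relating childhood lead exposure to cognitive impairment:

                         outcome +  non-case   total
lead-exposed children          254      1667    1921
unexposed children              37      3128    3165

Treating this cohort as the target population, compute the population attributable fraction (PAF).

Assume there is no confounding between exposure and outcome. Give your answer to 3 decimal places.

PAF ≈ 0.796

p₁ = P(outcome | exposed) = 254/1921 = 0.13222
p₀ = P(outcome | unexposed) = 37/3165 = 0.01169
Exposure prevalence π = 1921/5086 = 0.3777; overall risk P(Y=1) = 0.057216.
Under exogeneity, PAF = [P(Y=1) − p₀]/P(Y=1).
PAF = (0.057216 − 0.01169) / 0.057216 ≈ 0.7957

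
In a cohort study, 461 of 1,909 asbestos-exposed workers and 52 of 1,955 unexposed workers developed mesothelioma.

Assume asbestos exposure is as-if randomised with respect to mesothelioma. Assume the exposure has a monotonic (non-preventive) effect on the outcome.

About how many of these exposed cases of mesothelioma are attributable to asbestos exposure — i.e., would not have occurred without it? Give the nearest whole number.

p₁ = P(outcome | exposed) = 461/1909 = 0.24149
p₀ = P(outcome | unexposed) = 52/1955 = 0.026598
PN = (p₁ − p₀)/p₁ = (0.24149 − 0.026598) / 0.24149 ≈ 0.88986.
Attributable cases ≈ PN × (exposed cases) = 0.88986 × 461 ≈ 410.22.

about 410 cases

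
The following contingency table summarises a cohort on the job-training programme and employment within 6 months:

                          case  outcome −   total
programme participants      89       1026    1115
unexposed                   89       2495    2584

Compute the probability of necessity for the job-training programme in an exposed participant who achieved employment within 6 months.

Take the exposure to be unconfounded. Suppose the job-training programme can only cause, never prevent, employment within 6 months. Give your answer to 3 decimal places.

p₁ = P(outcome | exposed) = 89/1115 = 0.079821
p₀ = P(outcome | unexposed) = 89/2584 = 0.034443
Under exogeneity and monotonicity, PN = (p₁ − p₀)/p₁.
PN = (0.079821 − 0.034443) / 0.079821 ≈ 0.5685

PN ≈ 0.568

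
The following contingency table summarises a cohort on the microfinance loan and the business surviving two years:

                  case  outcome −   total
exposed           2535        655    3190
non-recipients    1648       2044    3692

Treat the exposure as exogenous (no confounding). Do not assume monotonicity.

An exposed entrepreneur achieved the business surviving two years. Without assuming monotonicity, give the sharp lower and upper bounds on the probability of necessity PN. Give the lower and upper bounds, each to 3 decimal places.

0.438 ≤ PN ≤ 0.697

p₁ = P(outcome | exposed) = 2535/3190 = 0.79467
p₀ = P(outcome | unexposed) = 1648/3692 = 0.44637
Under exogeneity alone the bounds on PN are max{0,(p₁−p₀)/p₁} ≤ PN ≤ min{1,(1−p₀)/p₁}.
  lower = (p₁ − p₀)/p₁ = 0.3483 / 0.79467 ≈ 0.4383
  upper = min{1, (1 − p₀)/p₁} = 0.55363 / 0.79467 ≈ 0.6967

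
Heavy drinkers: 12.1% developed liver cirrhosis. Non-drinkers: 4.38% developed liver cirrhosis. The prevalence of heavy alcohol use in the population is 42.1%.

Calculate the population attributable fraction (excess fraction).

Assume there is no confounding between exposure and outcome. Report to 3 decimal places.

p₁ = 0.121, p₀ = 0.0438.
Overall risk P(Y=1) = π·p₁ + (1−π)·p₀ = 0.421×0.121 + 0.579×0.0438 = 0.076301.
Under exogeneity, PAF = [P(Y=1) − p₀] / P(Y=1).
PAF = (0.076301 − 0.0438) / 0.076301 ≈ 0.4260

PAF ≈ 0.426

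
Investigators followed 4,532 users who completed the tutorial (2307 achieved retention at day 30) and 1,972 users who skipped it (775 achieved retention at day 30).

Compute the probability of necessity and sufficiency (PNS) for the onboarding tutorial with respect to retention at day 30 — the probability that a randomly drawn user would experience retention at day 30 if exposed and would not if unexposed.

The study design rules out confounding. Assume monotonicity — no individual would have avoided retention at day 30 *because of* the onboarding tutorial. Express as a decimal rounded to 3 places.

p₁ = P(outcome | exposed) = 2307/4532 = 0.50905
p₀ = P(outcome | unexposed) = 775/1972 = 0.393
Under exogeneity and monotonicity, PNS = p₁ − p₀.
PNS = 0.50905 − 0.393 = 0.11604

PNS ≈ 0.116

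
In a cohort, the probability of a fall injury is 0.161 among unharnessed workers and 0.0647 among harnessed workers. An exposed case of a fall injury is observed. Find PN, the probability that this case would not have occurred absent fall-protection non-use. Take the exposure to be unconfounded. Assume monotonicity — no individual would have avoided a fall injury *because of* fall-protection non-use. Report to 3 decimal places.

Let p₁ = 0.161, p₀ = 0.0647.
Under exogeneity and monotonicity, PN = (p₁ − p₀) / p₁.
PN = (0.161 − 0.0647) / 0.161 = 0.0963 / 0.161 ≈ 0.5981

PN ≈ 0.598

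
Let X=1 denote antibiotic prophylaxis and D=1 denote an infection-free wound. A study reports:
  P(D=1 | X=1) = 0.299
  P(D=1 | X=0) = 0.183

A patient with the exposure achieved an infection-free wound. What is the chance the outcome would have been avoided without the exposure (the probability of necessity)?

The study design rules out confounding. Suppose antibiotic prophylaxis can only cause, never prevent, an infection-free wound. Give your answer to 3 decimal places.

Let p₁ = 0.299, p₀ = 0.183.
Under exogeneity and monotonicity, PN = (p₁ − p₀) / p₁.
PN = (0.299 − 0.183) / 0.299 = 0.116 / 0.299 ≈ 0.3880

PN ≈ 0.388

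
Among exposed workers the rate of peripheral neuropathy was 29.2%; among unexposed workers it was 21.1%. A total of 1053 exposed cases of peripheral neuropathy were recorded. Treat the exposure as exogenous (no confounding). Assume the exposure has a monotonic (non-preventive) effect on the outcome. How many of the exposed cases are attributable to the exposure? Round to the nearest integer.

about 292 cases

p₁ = 0.292, p₀ = 0.211.
PN = (p₁ − p₀)/p₁ = (0.292 − 0.211) / 0.292 ≈ 0.27740.
Attributable cases ≈ PN × (exposed cases) = 0.27740 × 1053 ≈ 292.10.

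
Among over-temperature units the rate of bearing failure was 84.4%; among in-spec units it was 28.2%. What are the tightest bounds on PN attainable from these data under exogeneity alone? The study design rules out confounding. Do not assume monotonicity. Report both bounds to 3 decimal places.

p₁ = 0.844, p₀ = 0.282.
Under exogeneity alone the bounds on PN are max{0,(p₁−p₀)/p₁} ≤ PN ≤ min{1,(1−p₀)/p₁}.
  lower = (p₁ − p₀)/p₁ = 0.562 / 0.844 ≈ 0.6659
  upper = min{1, (1 − p₀)/p₁} = 0.718 / 0.844 ≈ 0.8507

0.666 ≤ PN ≤ 0.851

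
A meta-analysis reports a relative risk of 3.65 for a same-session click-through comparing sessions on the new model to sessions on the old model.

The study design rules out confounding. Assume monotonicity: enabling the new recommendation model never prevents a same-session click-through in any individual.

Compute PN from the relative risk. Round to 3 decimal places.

Under exogeneity and monotonicity, PN = (RR − 1) / RR = 1 − 1/RR.
PN = (3.65 − 1) / 3.65 = 2.65 / 3.65 ≈ 0.7260

PN ≈ 0.726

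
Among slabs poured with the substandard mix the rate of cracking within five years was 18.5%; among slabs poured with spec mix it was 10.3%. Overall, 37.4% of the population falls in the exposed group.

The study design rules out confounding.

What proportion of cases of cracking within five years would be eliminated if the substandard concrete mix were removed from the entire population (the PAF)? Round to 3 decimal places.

p₁ = 0.185, p₀ = 0.103.
Overall risk P(Y=1) = π·p₁ + (1−π)·p₀ = 0.374×0.185 + 0.626×0.103 = 0.13367.
Under exogeneity, PAF = [P(Y=1) − p₀] / P(Y=1).
PAF = (0.13367 − 0.103) / 0.13367 ≈ 0.2294

PAF ≈ 0.229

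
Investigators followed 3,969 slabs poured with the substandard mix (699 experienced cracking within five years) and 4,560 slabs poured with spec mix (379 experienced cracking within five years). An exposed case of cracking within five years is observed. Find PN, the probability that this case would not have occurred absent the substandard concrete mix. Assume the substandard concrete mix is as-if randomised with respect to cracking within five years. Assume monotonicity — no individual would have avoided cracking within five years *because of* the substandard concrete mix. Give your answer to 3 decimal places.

p₁ = P(outcome | exposed) = 699/3969 = 0.17611
p₀ = P(outcome | unexposed) = 379/4560 = 0.083114
Under exogeneity and monotonicity, PN = (p₁ − p₀) / p₁.
PN = (0.17611 − 0.083114) / 0.17611 = 0.093001 / 0.17611 ≈ 0.5281

PN ≈ 0.528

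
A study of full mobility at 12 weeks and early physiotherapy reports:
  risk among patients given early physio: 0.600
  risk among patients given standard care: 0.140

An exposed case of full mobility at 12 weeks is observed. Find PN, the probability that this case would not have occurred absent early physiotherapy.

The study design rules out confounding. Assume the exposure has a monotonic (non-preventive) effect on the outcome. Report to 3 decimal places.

Let p₁ = 0.6, p₀ = 0.14.
Under exogeneity and monotonicity, PN = (p₁ − p₀) / p₁.
PN = (0.6 − 0.14) / 0.6 = 0.46 / 0.6 ≈ 0.7667

PN ≈ 0.767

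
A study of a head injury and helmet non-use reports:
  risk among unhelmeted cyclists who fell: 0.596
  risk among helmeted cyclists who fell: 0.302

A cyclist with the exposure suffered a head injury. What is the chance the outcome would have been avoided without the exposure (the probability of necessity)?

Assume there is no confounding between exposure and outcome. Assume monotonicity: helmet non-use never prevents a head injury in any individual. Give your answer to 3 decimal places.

Let p₁ = 0.596, p₀ = 0.302.
Under exogeneity and monotonicity, PN = (p₁ − p₀) / p₁.
PN = (0.596 − 0.302) / 0.596 = 0.294 / 0.596 ≈ 0.4933

PN ≈ 0.493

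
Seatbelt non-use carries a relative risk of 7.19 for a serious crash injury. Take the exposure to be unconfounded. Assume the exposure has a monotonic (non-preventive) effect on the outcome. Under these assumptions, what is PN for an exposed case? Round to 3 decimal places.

Under exogeneity and monotonicity, PN = (RR − 1) / RR = 1 − 1/RR.
PN = (7.19 − 1) / 7.19 = 6.19 / 7.19 ≈ 0.8609

PN ≈ 0.861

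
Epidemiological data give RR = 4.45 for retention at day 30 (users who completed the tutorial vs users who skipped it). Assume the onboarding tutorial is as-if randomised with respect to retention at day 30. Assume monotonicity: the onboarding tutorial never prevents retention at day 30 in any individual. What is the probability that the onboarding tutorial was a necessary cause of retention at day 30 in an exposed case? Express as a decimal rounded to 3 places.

PN ≈ 0.775

Under exogeneity and monotonicity, PN = (RR − 1) / RR = 1 − 1/RR.
PN = (4.45 − 1) / 4.45 = 3.45 / 4.45 ≈ 0.7753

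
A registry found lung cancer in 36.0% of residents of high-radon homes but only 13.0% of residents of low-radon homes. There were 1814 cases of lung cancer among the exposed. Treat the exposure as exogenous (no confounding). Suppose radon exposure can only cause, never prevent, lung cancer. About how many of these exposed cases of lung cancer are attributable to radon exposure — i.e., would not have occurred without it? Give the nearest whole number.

p₁ = 0.36, p₀ = 0.13.
PN = (p₁ − p₀)/p₁ = (0.36 − 0.13) / 0.36 ≈ 0.63889.
Attributable cases ≈ PN × (exposed cases) = 0.63889 × 1814 ≈ 1158.94.

about 1159 cases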